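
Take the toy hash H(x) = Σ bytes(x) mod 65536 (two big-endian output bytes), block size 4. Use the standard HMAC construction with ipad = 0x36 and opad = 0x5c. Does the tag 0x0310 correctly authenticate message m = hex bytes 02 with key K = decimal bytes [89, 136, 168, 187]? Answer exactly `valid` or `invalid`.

Key decimal bytes [89, 136, 168, 187] = 59 88 a8 bb is exactly B = 4 bytes: K' = 59 88 a8 bb.
K' ⊕ ipad = 6f be 9e 8d; K' ⊕ opad = 05 d4 f4 e7.
Inner hash: sum = 111+190+158+141+2 = 602 → 02 5a.
Outer hash (recomputed tag): sum = 5+212+244+231+2+90 = 784 → 03 10.
Recomputed tag = 0310; claimed = 0310 → match.

valid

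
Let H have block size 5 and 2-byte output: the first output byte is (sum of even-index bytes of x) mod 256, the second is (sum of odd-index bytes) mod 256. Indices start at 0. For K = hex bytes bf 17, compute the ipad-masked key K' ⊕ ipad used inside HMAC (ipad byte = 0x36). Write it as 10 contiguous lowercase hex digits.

8921363636

Key hex bytes bf 17 is 2 bytes ≤ B = 5; zero-pad to 5 bytes: K' = bf 17 00 00 00.
XOR each byte with 0x36: bf⊕36=89, 17⊕36=21, 00⊕36=36, 00⊕36=36, 00⊕36=36.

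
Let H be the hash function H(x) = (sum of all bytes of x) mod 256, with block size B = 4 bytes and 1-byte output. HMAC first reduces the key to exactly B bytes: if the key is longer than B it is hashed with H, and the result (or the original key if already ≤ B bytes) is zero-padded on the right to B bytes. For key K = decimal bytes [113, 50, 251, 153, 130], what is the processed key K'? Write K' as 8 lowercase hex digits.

|K| = 5 > B = 4, so first hash the key.
H(K): sum = 113+50+251+153+130 = 697; mod 256 = 185 → b9.
Zero-pad H(K) = b9 to 4 bytes: K' = b9 00 00 00.

b9000000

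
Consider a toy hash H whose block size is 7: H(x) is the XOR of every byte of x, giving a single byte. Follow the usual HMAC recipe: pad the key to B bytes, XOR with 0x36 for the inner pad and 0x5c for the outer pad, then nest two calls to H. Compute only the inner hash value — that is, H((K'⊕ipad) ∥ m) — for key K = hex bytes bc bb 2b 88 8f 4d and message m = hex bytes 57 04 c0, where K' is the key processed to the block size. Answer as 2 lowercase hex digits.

c3

Key hex bytes bc bb 2b 88 8f 4d is 6 bytes ≤ B = 7; zero-pad to 7 bytes: K' = bc bb 2b 88 8f 4d 00.
K' ⊕ ipad = 8a 8d 1d be b9 7b 36.
Inner input = 8a 8d 1d be b9 7b 36 ∥ 57 04 c0.
Inner hash: XOR 8a⊕8d⊕1d⊕be⊕b9⊕7b⊕36⊕57⊕04⊕c0 = c3.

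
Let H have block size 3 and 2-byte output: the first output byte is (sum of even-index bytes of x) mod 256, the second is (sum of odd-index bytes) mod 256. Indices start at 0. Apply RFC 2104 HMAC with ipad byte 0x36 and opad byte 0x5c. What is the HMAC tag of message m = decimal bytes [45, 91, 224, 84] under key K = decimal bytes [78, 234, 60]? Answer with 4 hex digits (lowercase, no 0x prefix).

5be7

Key decimal bytes [78, 234, 60] = 4e ea 3c is exactly B = 3 bytes: K' = 4e ea 3c.
K' ⊕ ipad = 78 dc 0a.  K' ⊕ opad = 12 b6 60.
Inner input = (K'⊕ipad) ∥ m = 78 dc 0a ∥ 2d 5b e0 54.
Inner hash: even-index sum = 305 mod 256 = 49; odd-index sum = 489 mod 256 = 233 → 31 e9.
Outer input = (K'⊕opad) ∥ inner = 12 b6 60 ∥ 31 e9.
Outer hash (tag): even-index sum = 347 mod 256 = 91; odd-index sum = 231 mod 256 = 231 → 5b e7.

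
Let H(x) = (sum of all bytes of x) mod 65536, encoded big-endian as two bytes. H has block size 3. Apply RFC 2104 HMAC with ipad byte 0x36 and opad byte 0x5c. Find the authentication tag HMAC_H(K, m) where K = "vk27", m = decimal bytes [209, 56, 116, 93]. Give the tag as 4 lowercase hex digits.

Key "vk27" = 76 6b 32 37 is 4 bytes > B = 3, so hash it first: H(key) = 01 4a, then zero-pad to 3 bytes: K' = 01 4a 00.
K' ⊕ ipad = 37 7c 36.  K' ⊕ opad = 5d 16 5c.
Inner input = (K'⊕ipad) ∥ m = 37 7c 36 ∥ d1 38 74 5d.
Inner hash: sum = 55+124+54+209+56+116+93 = 707 → 02 c3.
Outer input = (K'⊕opad) ∥ inner = 5d 16 5c ∥ 02 c3.
Outer hash (tag): sum = 93+22+92+2+195 = 404 → 01 94.

0194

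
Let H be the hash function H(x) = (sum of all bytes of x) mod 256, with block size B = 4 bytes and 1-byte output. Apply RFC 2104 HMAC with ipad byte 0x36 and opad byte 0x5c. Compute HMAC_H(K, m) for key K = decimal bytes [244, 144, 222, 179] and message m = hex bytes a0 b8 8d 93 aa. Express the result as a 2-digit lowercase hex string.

dc

Key decimal bytes [244, 144, 222, 179] = f4 90 de b3 is exactly B = 4 bytes: K' = f4 90 de b3.
K' ⊕ ipad = c2 a6 e8 85.  K' ⊕ opad = a8 cc 82 ef.
Inner input = (K'⊕ipad) ∥ m = c2 a6 e8 85 ∥ a0 b8 8d 93 aa.
Inner hash: sum = 194+166+232+133+160+184+141+147+170 = 1527; mod 256 = 247 → f7.
Outer input = (K'⊕opad) ∥ inner = a8 cc 82 ef ∥ f7.
Outer hash (tag): sum = 168+204+130+239+247 = 988; mod 256 = 220 → dc.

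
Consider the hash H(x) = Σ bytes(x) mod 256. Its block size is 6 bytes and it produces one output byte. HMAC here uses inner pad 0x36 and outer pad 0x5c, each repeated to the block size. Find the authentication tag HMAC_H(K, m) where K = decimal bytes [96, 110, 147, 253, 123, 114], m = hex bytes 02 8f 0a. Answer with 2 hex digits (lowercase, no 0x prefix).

7d

Key decimal bytes [96, 110, 147, 253, 123, 114] = 60 6e 93 fd 7b 72 is exactly B = 6 bytes: K' = 60 6e 93 fd 7b 72.
K' ⊕ ipad = 56 58 a5 cb 4d 44.  K' ⊕ opad = 3c 32 cf a1 27 2e.
Inner input = (K'⊕ipad) ∥ m = 56 58 a5 cb 4d 44 ∥ 02 8f 0a.
Inner hash: sum = 86+88+165+203+77+68+2+143+10 = 842; mod 256 = 74 → 4a.
Outer input = (K'⊕opad) ∥ inner = 3c 32 cf a1 27 2e ∥ 4a.
Outer hash (tag): sum = 60+50+207+161+39+46+74 = 637; mod 256 = 125 → 7d.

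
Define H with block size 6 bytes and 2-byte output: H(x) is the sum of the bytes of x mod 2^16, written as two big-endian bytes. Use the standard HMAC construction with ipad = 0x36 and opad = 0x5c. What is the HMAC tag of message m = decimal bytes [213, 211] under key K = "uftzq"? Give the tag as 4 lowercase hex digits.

0183

Key "uftzq" = 75 66 74 7a 71 is 5 bytes ≤ B = 6; zero-pad to 6 bytes: K' = 75 66 74 7a 71 00.
K' ⊕ ipad = 43 50 42 4c 47 36.  K' ⊕ opad = 29 3a 28 26 2d 5c.
Inner input = (K'⊕ipad) ∥ m = 43 50 42 4c 47 36 ∥ d5 d3.
Inner hash: sum = 67+80+66+76+71+54+213+211 = 838 → 03 46.
Outer input = (K'⊕opad) ∥ inner = 29 3a 28 26 2d 5c ∥ 03 46.
Outer hash (tag): sum = 41+58+40+38+45+92+3+70 = 387 → 01 83.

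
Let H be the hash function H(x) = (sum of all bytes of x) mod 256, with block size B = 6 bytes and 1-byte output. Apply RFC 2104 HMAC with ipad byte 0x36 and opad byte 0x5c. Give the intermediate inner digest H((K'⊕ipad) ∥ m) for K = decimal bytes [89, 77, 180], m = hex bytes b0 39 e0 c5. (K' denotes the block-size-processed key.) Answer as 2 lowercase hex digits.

Key decimal bytes [89, 77, 180] = 59 4d b4 is 3 bytes ≤ B = 6; zero-pad to 6 bytes: K' = 59 4d b4 00 00 00.
K' ⊕ ipad = 6f 7b 82 36 36 36.
Inner input = 6f 7b 82 36 36 36 ∥ b0 39 e0 c5.
Inner hash: sum = 111+123+130+54+54+54+176+57+224+197 = 1180; mod 256 = 156 → 9c.

9c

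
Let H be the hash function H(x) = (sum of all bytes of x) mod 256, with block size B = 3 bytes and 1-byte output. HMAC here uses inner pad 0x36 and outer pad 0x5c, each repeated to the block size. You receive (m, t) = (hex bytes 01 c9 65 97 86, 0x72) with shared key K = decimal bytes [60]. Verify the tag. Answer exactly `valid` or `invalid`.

Key decimal bytes [60] = 3c is 1 byte ≤ B = 3; zero-pad to 3 bytes: K' = 3c 00 00.
K' ⊕ ipad = 0a 36 36; K' ⊕ opad = 60 5c 5c.
Inner hash: sum = 10+54+54+1+201+101+151+134 = 706; mod 256 = 194 → c2.
Outer hash (recomputed tag): sum = 96+92+92+194 = 474; mod 256 = 218 → da.
Recomputed tag = da; claimed = 72 → mismatch.

invalid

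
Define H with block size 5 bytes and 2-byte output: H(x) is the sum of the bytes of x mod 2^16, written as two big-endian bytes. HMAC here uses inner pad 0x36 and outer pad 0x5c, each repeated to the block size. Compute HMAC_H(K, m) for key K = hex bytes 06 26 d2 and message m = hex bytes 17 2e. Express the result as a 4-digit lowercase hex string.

Key hex bytes 06 26 d2 is 3 bytes ≤ B = 5; zero-pad to 5 bytes: K' = 06 26 d2 00 00.
K' ⊕ ipad = 30 10 e4 36 36.  K' ⊕ opad = 5a 7a 8e 5c 5c.
Inner input = (K'⊕ipad) ∥ m = 30 10 e4 36 36 ∥ 17 2e.
Inner hash: sum = 48+16+228+54+54+23+46 = 469 → 01 d5.
Outer input = (K'⊕opad) ∥ inner = 5a 7a 8e 5c 5c ∥ 01 d5.
Outer hash (tag): sum = 90+122+142+92+92+1+213 = 752 → 02 f0.

02f0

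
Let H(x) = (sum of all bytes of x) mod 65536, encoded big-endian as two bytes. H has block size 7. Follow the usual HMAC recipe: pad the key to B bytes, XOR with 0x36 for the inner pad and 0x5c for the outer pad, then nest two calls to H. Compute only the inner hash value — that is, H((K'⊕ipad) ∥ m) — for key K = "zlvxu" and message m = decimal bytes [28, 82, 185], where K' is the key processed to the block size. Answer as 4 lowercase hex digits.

Key "zlvxu" = 7a 6c 76 78 75 is 5 bytes ≤ B = 7; zero-pad to 7 bytes: K' = 7a 6c 76 78 75 00 00.
K' ⊕ ipad = 4c 5a 40 4e 43 36 36.
Inner input = 4c 5a 40 4e 43 36 36 ∥ 1c 52 b9.
Inner hash: sum = 76+90+64+78+67+54+54+28+82+185 = 778 → 03 0a.

030a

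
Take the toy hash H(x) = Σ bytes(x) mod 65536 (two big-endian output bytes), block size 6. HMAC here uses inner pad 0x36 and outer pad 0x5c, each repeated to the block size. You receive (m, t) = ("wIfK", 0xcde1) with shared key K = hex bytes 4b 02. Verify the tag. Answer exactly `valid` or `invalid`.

invalid

Key hex bytes 4b 02 is 2 bytes ≤ B = 6; zero-pad to 6 bytes: K' = 4b 02 00 00 00 00.
K' ⊕ ipad = 7d 34 36 36 36 36; K' ⊕ opad = 17 5e 5c 5c 5c 5c.
Inner hash: sum = 125+52+54+54+54+54+119+73+102+75 = 762 → 02 fa.
Outer hash (recomputed tag): sum = 23+94+92+92+92+92+2+250 = 737 → 02 e1.
Recomputed tag = 02e1; claimed = cde1 → mismatch.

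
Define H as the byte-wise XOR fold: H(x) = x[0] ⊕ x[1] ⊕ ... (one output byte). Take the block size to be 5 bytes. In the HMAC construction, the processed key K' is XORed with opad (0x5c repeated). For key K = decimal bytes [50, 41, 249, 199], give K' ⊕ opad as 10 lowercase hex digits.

Key decimal bytes [50, 41, 249, 199] = 32 29 f9 c7 is 4 bytes ≤ B = 5; zero-pad to 5 bytes: K' = 32 29 f9 c7 00.
XOR each byte with 0x5c: 32⊕5c=6e, 29⊕5c=75, f9⊕5c=a5, c7⊕5c=9b, 00⊕5c=5c.

6e75a59b5c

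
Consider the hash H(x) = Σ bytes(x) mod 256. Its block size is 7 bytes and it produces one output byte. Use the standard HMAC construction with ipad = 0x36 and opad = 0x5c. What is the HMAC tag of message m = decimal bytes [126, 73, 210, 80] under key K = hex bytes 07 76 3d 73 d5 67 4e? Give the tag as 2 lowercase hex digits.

41

Key hex bytes 07 76 3d 73 d5 67 4e is exactly B = 7 bytes: K' = 07 76 3d 73 d5 67 4e.
K' ⊕ ipad = 31 40 0b 45 e3 51 78.  K' ⊕ opad = 5b 2a 61 2f 89 3b 12.
Inner input = (K'⊕ipad) ∥ m = 31 40 0b 45 e3 51 78 ∥ 7e 49 d2 50.
Inner hash: sum = 49+64+11+69+227+81+120+126+73+210+80 = 1110; mod 256 = 86 → 56.
Outer input = (K'⊕opad) ∥ inner = 5b 2a 61 2f 89 3b 12 ∥ 56.
Outer hash (tag): sum = 91+42+97+47+137+59+18+86 = 577; mod 256 = 65 → 41.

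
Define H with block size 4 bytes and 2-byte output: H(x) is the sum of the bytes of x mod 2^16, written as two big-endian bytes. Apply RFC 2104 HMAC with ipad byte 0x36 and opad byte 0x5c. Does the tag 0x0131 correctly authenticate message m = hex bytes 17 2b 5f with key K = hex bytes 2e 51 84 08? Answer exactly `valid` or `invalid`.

invalid

Key hex bytes 2e 51 84 08 is exactly B = 4 bytes: K' = 2e 51 84 08.
K' ⊕ ipad = 18 67 b2 3e; K' ⊕ opad = 72 0d d8 54.
Inner hash: sum = 24+103+178+62+23+43+95 = 528 → 02 10.
Outer hash (recomputed tag): sum = 114+13+216+84+2+16 = 445 → 01 bd.
Recomputed tag = 01bd; claimed = 0131 → mismatch.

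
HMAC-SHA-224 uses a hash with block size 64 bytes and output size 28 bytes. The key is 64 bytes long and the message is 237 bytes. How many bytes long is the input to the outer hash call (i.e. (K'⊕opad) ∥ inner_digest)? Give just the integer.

Key is 64 ≤ 64 bytes, zero-padded: |K'| = 64.
Outer input = (K'⊕opad) ∥ H(inner) → 64 + 28 = 92 bytes.

92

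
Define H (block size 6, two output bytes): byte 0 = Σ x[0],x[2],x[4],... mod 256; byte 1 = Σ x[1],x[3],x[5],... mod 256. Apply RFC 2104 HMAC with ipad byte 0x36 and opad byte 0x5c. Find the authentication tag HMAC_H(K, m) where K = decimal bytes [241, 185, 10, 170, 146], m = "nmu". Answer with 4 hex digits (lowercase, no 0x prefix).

5b05

Key decimal bytes [241, 185, 10, 170, 146] = f1 b9 0a aa 92 is 5 bytes ≤ B = 6; zero-pad to 6 bytes: K' = f1 b9 0a aa 92 00.
K' ⊕ ipad = c7 8f 3c 9c a4 36.  K' ⊕ opad = ad e5 56 f6 ce 5c.
Inner input = (K'⊕ipad) ∥ m = c7 8f 3c 9c a4 36 ∥ 6e 6d 75.
Inner hash: even-index sum = 650 mod 256 = 138; odd-index sum = 462 mod 256 = 206 → 8a ce.
Outer input = (K'⊕opad) ∥ inner = ad e5 56 f6 ce 5c ∥ 8a ce.
Outer hash (tag): even-index sum = 603 mod 256 = 91; odd-index sum = 773 mod 256 = 5 → 5b 05.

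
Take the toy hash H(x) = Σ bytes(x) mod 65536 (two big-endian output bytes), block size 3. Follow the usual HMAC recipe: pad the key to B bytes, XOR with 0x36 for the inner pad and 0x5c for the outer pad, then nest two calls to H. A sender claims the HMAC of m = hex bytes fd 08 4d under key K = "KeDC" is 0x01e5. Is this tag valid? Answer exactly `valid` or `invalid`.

Key "KeDC" = 4b 65 44 43 is 4 bytes > B = 3, so hash it first: H(key) = 01 37, then zero-pad to 3 bytes: K' = 01 37 00.
K' ⊕ ipad = 37 01 36; K' ⊕ opad = 5d 6b 5c.
Inner hash: sum = 55+1+54+253+8+77 = 448 → 01 c0.
Outer hash (recomputed tag): sum = 93+107+92+1+192 = 485 → 01 e5.
Recomputed tag = 01e5; claimed = 01e5 → match.

valid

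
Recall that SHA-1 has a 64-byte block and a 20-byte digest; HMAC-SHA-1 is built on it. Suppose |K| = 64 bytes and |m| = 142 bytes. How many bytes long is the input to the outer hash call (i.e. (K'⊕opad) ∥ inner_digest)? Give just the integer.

Key is 64 ≤ 64 bytes, zero-padded: |K'| = 64.
Outer input = (K'⊕opad) ∥ H(inner) → 64 + 20 = 84 bytes.

84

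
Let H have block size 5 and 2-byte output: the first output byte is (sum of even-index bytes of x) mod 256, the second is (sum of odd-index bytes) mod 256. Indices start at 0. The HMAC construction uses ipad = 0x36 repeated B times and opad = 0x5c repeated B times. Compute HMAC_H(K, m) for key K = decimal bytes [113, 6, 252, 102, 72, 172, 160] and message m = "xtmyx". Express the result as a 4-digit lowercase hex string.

825c

Key decimal bytes [113, 6, 252, 102, 72, 172, 160] = 71 06 fc 66 48 ac a0 is 7 bytes > B = 5, so hash it first: H(key) = 55 18, then zero-pad to 5 bytes: K' = 55 18 00 00 00.
K' ⊕ ipad = 63 2e 36 36 36.  K' ⊕ opad = 09 44 5c 5c 5c.
Inner input = (K'⊕ipad) ∥ m = 63 2e 36 36 36 ∥ 78 74 6d 79 78.
Inner hash: even-index sum = 444 mod 256 = 188; odd-index sum = 449 mod 256 = 193 → bc c1.
Outer input = (K'⊕opad) ∥ inner = 09 44 5c 5c 5c ∥ bc c1.
Outer hash (tag): even-index sum = 386 mod 256 = 130; odd-index sum = 348 mod 256 = 92 → 82 5c.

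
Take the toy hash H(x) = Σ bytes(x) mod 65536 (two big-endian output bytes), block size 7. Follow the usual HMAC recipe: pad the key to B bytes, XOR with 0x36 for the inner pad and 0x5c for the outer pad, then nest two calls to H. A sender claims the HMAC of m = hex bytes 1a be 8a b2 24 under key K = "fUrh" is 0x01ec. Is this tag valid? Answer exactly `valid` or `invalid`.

valid

Key "fUrh" = 66 55 72 68 is 4 bytes ≤ B = 7; zero-pad to 7 bytes: K' = 66 55 72 68 00 00 00.
K' ⊕ ipad = 50 63 44 5e 36 36 36; K' ⊕ opad = 3a 09 2e 34 5c 5c 5c.
Inner hash: sum = 80+99+68+94+54+54+54+26+190+138+178+36 = 1071 → 04 2f.
Outer hash (recomputed tag): sum = 58+9+46+52+92+92+92+4+47 = 492 → 01 ec.
Recomputed tag = 01ec; claimed = 01ec → match.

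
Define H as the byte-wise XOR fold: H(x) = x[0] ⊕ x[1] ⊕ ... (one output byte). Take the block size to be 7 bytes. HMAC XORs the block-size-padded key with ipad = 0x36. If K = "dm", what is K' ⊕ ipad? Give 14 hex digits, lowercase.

525b3636363636

Key "dm" = 64 6d is 2 bytes ≤ B = 7; zero-pad to 7 bytes: K' = 64 6d 00 00 00 00 00.
XOR each byte with 0x36: 64⊕36=52, 6d⊕36=5b, 00⊕36=36, 00⊕36=36, 00⊕36=36, 00⊕36=36, 00⊕36=36.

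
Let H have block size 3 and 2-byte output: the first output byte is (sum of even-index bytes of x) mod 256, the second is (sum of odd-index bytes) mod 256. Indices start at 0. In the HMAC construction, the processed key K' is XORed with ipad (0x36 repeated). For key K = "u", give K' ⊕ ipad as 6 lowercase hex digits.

433636

Key "u" = 75 is 1 byte ≤ B = 3; zero-pad to 3 bytes: K' = 75 00 00.
XOR each byte with 0x36: 75⊕36=43, 00⊕36=36, 00⊕36=36.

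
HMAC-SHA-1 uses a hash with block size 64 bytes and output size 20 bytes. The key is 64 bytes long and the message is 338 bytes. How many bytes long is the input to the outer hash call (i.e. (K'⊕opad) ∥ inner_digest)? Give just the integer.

84

Key is 64 ≤ 64 bytes, zero-padded: |K'| = 64.
Outer input = (K'⊕opad) ∥ H(inner) → 64 + 20 = 84 bytes.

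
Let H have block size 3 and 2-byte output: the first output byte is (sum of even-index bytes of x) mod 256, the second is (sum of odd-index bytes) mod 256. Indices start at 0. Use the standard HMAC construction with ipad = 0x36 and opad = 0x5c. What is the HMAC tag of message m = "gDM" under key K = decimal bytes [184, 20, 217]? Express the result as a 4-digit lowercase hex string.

Key decimal bytes [184, 20, 217] = b8 14 d9 is exactly B = 3 bytes: K' = b8 14 d9.
K' ⊕ ipad = 8e 22 ef.  K' ⊕ opad = e4 48 85.
Inner input = (K'⊕ipad) ∥ m = 8e 22 ef ∥ 67 44 4d.
Inner hash: even-index sum = 449 mod 256 = 193; odd-index sum = 214 mod 256 = 214 → c1 d6.
Outer input = (K'⊕opad) ∥ inner = e4 48 85 ∥ c1 d6.
Outer hash (tag): even-index sum = 575 mod 256 = 63; odd-index sum = 265 mod 256 = 9 → 3f 09.

3f09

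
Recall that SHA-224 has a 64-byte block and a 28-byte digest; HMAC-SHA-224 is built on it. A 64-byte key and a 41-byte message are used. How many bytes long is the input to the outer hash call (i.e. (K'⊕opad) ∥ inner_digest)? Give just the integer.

Key is 64 ≤ 64 bytes, zero-padded: |K'| = 64.
Outer input = (K'⊕opad) ∥ H(inner) → 64 + 28 = 92 bytes.

92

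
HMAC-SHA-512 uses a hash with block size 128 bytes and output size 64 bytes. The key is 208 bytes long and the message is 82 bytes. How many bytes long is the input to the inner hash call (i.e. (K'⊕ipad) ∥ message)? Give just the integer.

210

Key is 208 > 128 bytes, so it is hashed to 64 bytes then zero-padded to 128: |K'| = 128.
Inner input = (K'⊕ipad) ∥ m → 128 + 82 = 210 bytes.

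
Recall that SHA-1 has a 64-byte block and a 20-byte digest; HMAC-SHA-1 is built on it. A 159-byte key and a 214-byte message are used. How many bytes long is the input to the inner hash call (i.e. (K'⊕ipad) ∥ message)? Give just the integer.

Key is 159 > 64 bytes, so it is hashed to 20 bytes then zero-padded to 64: |K'| = 64.
Inner input = (K'⊕ipad) ∥ m → 64 + 214 = 278 bytes.

278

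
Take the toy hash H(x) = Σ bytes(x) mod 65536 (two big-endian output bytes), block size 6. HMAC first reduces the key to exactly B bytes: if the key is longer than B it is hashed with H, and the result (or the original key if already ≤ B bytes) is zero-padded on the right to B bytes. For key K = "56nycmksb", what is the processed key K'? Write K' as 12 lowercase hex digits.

|K| = 9 > B = 6, so first hash the key.
H(K): sum = 53+54+110+121+99+109+107+115+98 = 866 → 03 62.
Zero-pad H(K) = 03 62 to 6 bytes: K' = 03 62 00 00 00 00.

036200000000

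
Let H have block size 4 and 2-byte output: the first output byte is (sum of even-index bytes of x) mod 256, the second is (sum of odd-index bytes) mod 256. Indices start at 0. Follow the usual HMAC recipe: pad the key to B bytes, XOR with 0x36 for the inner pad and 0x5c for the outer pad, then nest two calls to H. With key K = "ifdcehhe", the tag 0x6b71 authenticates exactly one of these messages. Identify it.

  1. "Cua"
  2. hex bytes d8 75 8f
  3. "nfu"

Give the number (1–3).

Key "ifdcehhe" = 69 66 64 63 65 68 68 65 is 8 bytes > B = 4, so hash it first: H(key) = 9a 96, then zero-pad to 4 bytes: K' = 9a 96 00 00.
K' ⊕ ipad = ac a0 36 36; K' ⊕ opad = c6 ca 5c 5c.
m1: inner = H(ac a0 36 36 43 75 61) = 86 4b; tag = H(c6 ca 5c 5c 86 4b) = a871
m2: inner = H(ac a0 36 36 d8 75 8f) = 49 4b; tag = H(c6 ca 5c 5c 49 4b) = 6b71 ← matches
m3: inner = H(ac a0 36 36 6e 66 75) = c5 3c; tag = H(c6 ca 5c 5c c5 3c) = e762

2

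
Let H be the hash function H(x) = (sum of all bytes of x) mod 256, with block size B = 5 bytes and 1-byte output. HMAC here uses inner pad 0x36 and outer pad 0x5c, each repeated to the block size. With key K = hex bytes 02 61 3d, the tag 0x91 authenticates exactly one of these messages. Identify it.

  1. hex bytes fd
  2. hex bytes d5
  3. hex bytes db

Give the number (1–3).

Key hex bytes 02 61 3d is 3 bytes ≤ B = 5; zero-pad to 5 bytes: K' = 02 61 3d 00 00.
K' ⊕ ipad = 34 57 0b 36 36; K' ⊕ opad = 5e 3d 61 5c 5c.
m1: inner = H(34 57 0b 36 36 fd) = ff; tag = H(5e 3d 61 5c 5c ff) = b3
m2: inner = H(34 57 0b 36 36 d5) = d7; tag = H(5e 3d 61 5c 5c d7) = 8b
m3: inner = H(34 57 0b 36 36 db) = dd; tag = H(5e 3d 61 5c 5c dd) = 91 ← matches

3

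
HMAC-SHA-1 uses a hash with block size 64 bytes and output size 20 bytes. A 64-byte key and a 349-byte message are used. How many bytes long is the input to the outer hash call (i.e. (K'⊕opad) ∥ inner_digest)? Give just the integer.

84

Key is 64 ≤ 64 bytes, zero-padded: |K'| = 64.
Outer input = (K'⊕opad) ∥ H(inner) → 64 + 20 = 84 bytes.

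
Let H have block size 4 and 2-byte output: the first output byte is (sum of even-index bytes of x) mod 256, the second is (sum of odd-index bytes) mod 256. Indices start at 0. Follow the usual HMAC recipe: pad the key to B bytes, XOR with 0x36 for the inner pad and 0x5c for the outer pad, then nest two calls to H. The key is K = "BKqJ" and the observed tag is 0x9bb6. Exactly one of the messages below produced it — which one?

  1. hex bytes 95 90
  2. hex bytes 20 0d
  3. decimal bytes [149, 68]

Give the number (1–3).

1

Key "BKqJ" = 42 4b 71 4a is exactly B = 4 bytes: K' = 42 4b 71 4a.
K' ⊕ ipad = 74 7d 47 7c; K' ⊕ opad = 1e 17 2d 16.
m1: inner = H(74 7d 47 7c 95 90) = 50 89; tag = H(1e 17 2d 16 50 89) = 9bb6 ← matches
m2: inner = H(74 7d 47 7c 20 0d) = db 06; tag = H(1e 17 2d 16 db 06) = 2633
m3: inner = H(74 7d 47 7c 95 44) = 50 3d; tag = H(1e 17 2d 16 50 3d) = 9b6a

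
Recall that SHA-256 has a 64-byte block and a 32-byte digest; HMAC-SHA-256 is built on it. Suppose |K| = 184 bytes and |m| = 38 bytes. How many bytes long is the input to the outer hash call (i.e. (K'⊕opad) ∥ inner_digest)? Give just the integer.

96

Key is 184 > 64 bytes, so it is hashed to 32 bytes then zero-padded to 64: |K'| = 64.
Outer input = (K'⊕opad) ∥ H(inner) → 64 + 32 = 96 bytes.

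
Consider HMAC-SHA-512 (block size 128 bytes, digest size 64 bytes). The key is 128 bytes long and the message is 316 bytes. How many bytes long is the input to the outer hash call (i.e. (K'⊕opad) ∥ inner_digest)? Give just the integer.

Key is 128 ≤ 128 bytes, zero-padded: |K'| = 128.
Outer input = (K'⊕opad) ∥ H(inner) → 128 + 64 = 192 bytes.

192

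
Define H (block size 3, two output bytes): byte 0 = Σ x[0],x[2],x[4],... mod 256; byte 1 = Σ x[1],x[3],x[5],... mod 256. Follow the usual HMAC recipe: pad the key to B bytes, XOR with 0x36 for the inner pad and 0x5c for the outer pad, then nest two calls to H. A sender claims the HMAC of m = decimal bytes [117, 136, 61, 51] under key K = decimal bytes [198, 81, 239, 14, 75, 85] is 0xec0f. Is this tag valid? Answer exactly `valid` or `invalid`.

valid

Key decimal bytes [198, 81, 239, 14, 75, 85] = c6 51 ef 0e 4b 55 is 6 bytes > B = 3, so hash it first: H(key) = 00 b4, then zero-pad to 3 bytes: K' = 00 b4 00.
K' ⊕ ipad = 36 82 36; K' ⊕ opad = 5c e8 5c.
Inner hash: even-index sum = 295 mod 256 = 39; odd-index sum = 308 mod 256 = 52 → 27 34.
Outer hash (recomputed tag): even-index sum = 236 mod 256 = 236; odd-index sum = 271 mod 256 = 15 → ec 0f.
Recomputed tag = ec0f; claimed = ec0f → match.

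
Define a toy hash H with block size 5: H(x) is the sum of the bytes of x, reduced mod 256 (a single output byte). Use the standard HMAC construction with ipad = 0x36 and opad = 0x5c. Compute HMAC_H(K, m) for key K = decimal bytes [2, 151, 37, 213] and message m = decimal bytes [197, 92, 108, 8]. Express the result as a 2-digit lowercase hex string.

1d

Key decimal bytes [2, 151, 37, 213] = 02 97 25 d5 is 4 bytes ≤ B = 5; zero-pad to 5 bytes: K' = 02 97 25 d5 00.
K' ⊕ ipad = 34 a1 13 e3 36.  K' ⊕ opad = 5e cb 79 89 5c.
Inner input = (K'⊕ipad) ∥ m = 34 a1 13 e3 36 ∥ c5 5c 6c 08.
Inner hash: sum = 52+161+19+227+54+197+92+108+8 = 918; mod 256 = 150 → 96.
Outer input = (K'⊕opad) ∥ inner = 5e cb 79 89 5c ∥ 96.
Outer hash (tag): sum = 94+203+121+137+92+150 = 797; mod 256 = 29 → 1d.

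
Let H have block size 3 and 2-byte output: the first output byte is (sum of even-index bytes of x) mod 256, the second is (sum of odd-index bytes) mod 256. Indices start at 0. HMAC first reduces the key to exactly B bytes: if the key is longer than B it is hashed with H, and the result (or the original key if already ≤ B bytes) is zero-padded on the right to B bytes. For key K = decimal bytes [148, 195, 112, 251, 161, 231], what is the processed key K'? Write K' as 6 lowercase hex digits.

|K| = 6 > B = 3, so first hash the key.
H(K): even-index sum = 421 mod 256 = 165; odd-index sum = 677 mod 256 = 165 → a5 a5.
Zero-pad H(K) = a5 a5 to 3 bytes: K' = a5 a5 00.

a5a500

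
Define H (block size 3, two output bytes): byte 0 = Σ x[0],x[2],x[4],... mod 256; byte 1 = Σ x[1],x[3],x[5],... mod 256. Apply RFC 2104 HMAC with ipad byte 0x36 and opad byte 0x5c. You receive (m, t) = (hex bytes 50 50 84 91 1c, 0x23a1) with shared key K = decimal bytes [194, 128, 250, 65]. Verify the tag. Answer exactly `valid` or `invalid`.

Key decimal bytes [194, 128, 250, 65] = c2 80 fa 41 is 4 bytes > B = 3, so hash it first: H(key) = bc c1, then zero-pad to 3 bytes: K' = bc c1 00.
K' ⊕ ipad = 8a f7 36; K' ⊕ opad = e0 9d 5c.
Inner hash: even-index sum = 417 mod 256 = 161; odd-index sum = 487 mod 256 = 231 → a1 e7.
Outer hash (recomputed tag): even-index sum = 547 mod 256 = 35; odd-index sum = 318 mod 256 = 62 → 23 3e.
Recomputed tag = 233e; claimed = 23a1 → mismatch.

invalid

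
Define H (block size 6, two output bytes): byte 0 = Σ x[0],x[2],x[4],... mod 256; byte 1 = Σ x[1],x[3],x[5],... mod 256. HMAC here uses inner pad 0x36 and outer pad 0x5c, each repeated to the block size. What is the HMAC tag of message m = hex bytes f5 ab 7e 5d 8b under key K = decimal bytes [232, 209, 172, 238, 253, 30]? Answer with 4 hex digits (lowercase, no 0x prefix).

Key decimal bytes [232, 209, 172, 238, 253, 30] = e8 d1 ac ee fd 1e is exactly B = 6 bytes: K' = e8 d1 ac ee fd 1e.
K' ⊕ ipad = de e7 9a d8 cb 28.  K' ⊕ opad = b4 8d f0 b2 a1 42.
Inner input = (K'⊕ipad) ∥ m = de e7 9a d8 cb 28 ∥ f5 ab 7e 5d 8b.
Inner hash: even-index sum = 1089 mod 256 = 65; odd-index sum = 751 mod 256 = 239 → 41 ef.
Outer input = (K'⊕opad) ∥ inner = b4 8d f0 b2 a1 42 ∥ 41 ef.
Outer hash (tag): even-index sum = 646 mod 256 = 134; odd-index sum = 624 mod 256 = 112 → 86 70.

8670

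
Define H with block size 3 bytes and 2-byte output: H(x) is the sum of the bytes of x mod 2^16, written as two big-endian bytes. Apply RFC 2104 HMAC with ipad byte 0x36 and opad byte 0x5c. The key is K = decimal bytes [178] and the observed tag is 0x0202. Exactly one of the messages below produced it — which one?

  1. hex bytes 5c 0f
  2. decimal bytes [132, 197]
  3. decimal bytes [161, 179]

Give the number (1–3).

1

Key decimal bytes [178] = b2 is 1 byte ≤ B = 3; zero-pad to 3 bytes: K' = b2 00 00.
K' ⊕ ipad = 84 36 36; K' ⊕ opad = ee 5c 5c.
m1: inner = H(84 36 36 5c 0f) = 01 5b; tag = H(ee 5c 5c 01 5b) = 0202 ← matches
m2: inner = H(84 36 36 84 c5) = 02 39; tag = H(ee 5c 5c 02 39) = 01e1
m3: inner = H(84 36 36 a1 b3) = 02 44; tag = H(ee 5c 5c 02 44) = 01ec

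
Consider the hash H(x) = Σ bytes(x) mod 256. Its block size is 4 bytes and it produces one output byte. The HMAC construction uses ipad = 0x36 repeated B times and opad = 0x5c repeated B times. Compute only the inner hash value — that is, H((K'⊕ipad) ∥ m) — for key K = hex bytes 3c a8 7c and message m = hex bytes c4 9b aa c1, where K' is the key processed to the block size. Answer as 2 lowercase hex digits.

Key hex bytes 3c a8 7c is 3 bytes ≤ B = 4; zero-pad to 4 bytes: K' = 3c a8 7c 00.
K' ⊕ ipad = 0a 9e 4a 36.
Inner input = 0a 9e 4a 36 ∥ c4 9b aa c1.
Inner hash: sum = 10+158+74+54+196+155+170+193 = 1010; mod 256 = 242 → f2.

f2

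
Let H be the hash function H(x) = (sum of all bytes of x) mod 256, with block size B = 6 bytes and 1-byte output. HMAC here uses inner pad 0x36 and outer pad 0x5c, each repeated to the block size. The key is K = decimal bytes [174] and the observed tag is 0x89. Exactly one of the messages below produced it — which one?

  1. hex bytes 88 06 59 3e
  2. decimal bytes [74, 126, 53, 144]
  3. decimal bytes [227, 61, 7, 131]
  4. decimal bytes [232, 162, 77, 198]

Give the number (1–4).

Key decimal bytes [174] = ae is 1 byte ≤ B = 6; zero-pad to 6 bytes: K' = ae 00 00 00 00 00.
K' ⊕ ipad = 98 36 36 36 36 36; K' ⊕ opad = f2 5c 5c 5c 5c 5c.
m1: inner = H(98 36 36 36 36 36 88 06 59 3e) = cb; tag = H(f2 5c 5c 5c 5c 5c cb) = 89 ← matches
m2: inner = H(98 36 36 36 36 36 4a 7e 35 90) = 33; tag = H(f2 5c 5c 5c 5c 5c 33) = f1
m3: inner = H(98 36 36 36 36 36 e3 3d 07 83) = 50; tag = H(f2 5c 5c 5c 5c 5c 50) = 0e
m4: inner = H(98 36 36 36 36 36 e8 a2 4d c6) = 43; tag = H(f2 5c 5c 5c 5c 5c 43) = 01

1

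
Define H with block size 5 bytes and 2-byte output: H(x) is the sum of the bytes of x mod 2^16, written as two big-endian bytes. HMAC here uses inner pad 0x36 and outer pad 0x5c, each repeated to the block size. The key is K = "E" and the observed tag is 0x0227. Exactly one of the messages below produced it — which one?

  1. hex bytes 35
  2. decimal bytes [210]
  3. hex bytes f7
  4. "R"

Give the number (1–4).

4

Key "E" = 45 is 1 byte ≤ B = 5; zero-pad to 5 bytes: K' = 45 00 00 00 00.
K' ⊕ ipad = 73 36 36 36 36; K' ⊕ opad = 19 5c 5c 5c 5c.
m1: inner = H(73 36 36 36 36 35) = 01 80; tag = H(19 5c 5c 5c 5c 01 80) = 020a
m2: inner = H(73 36 36 36 36 d2) = 02 1d; tag = H(19 5c 5c 5c 5c 02 1d) = 01a8
m3: inner = H(73 36 36 36 36 f7) = 02 42; tag = H(19 5c 5c 5c 5c 02 42) = 01cd
m4: inner = H(73 36 36 36 36 52) = 01 9d; tag = H(19 5c 5c 5c 5c 01 9d) = 0227 ← matches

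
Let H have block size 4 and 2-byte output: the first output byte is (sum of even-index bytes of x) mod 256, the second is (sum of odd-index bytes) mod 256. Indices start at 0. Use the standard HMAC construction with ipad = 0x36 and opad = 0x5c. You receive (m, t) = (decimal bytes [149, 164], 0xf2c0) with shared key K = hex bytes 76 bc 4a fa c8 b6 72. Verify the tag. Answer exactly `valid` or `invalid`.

Key hex bytes 76 bc 4a fa c8 b6 72 is 7 bytes > B = 4, so hash it first: H(key) = fa 6c, then zero-pad to 4 bytes: K' = fa 6c 00 00.
K' ⊕ ipad = cc 5a 36 36; K' ⊕ opad = a6 30 5c 5c.
Inner hash: even-index sum = 407 mod 256 = 151; odd-index sum = 308 mod 256 = 52 → 97 34.
Outer hash (recomputed tag): even-index sum = 409 mod 256 = 153; odd-index sum = 192 mod 256 = 192 → 99 c0.
Recomputed tag = 99c0; claimed = f2c0 → mismatch.

invalid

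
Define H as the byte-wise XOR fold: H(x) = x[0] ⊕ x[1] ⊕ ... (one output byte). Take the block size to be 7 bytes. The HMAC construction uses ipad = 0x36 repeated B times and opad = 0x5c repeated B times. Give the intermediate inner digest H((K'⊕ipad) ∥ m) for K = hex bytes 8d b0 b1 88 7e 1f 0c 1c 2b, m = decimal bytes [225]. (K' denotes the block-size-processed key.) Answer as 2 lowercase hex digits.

89

Key hex bytes 8d b0 b1 88 7e 1f 0c 1c 2b is 9 bytes > B = 7, so hash it first: H(key) = 5e, then zero-pad to 7 bytes: K' = 5e 00 00 00 00 00 00.
K' ⊕ ipad = 68 36 36 36 36 36 36.
Inner input = 68 36 36 36 36 36 36 ∥ e1.
Inner hash: XOR 68⊕36⊕36⊕36⊕36⊕36⊕36⊕e1 = 89.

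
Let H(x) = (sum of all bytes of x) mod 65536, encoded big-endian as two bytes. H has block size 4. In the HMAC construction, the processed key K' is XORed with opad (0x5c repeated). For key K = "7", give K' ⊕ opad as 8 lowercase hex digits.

6b5c5c5c

Key "7" = 37 is 1 byte ≤ B = 4; zero-pad to 4 bytes: K' = 37 00 00 00.
XOR each byte with 0x5c: 37⊕5c=6b, 00⊕5c=5c, 00⊕5c=5c, 00⊕5c=5c.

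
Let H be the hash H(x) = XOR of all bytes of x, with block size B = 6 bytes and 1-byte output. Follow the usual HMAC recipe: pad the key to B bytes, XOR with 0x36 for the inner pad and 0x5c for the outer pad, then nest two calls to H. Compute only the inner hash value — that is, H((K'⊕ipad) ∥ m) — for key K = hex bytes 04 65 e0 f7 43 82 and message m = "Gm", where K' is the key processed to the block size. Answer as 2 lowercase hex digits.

Key hex bytes 04 65 e0 f7 43 82 is exactly B = 6 bytes: K' = 04 65 e0 f7 43 82.
K' ⊕ ipad = 32 53 d6 c1 75 b4.
Inner input = 32 53 d6 c1 75 b4 ∥ 47 6d.
Inner hash: XOR 32⊕53⊕d6⊕c1⊕75⊕b4⊕47⊕6d = 9d.

9d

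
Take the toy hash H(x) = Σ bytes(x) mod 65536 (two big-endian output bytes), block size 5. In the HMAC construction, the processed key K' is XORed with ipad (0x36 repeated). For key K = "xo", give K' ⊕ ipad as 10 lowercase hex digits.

Key "xo" = 78 6f is 2 bytes ≤ B = 5; zero-pad to 5 bytes: K' = 78 6f 00 00 00.
XOR each byte with 0x36: 78⊕36=4e, 6f⊕36=59, 00⊕36=36, 00⊕36=36, 00⊕36=36.

4e59363636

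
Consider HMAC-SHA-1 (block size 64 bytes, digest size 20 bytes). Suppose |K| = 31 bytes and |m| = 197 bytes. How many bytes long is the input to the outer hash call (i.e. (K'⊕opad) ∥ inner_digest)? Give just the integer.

84

Key is 31 ≤ 64 bytes, zero-padded: |K'| = 64.
Outer input = (K'⊕opad) ∥ H(inner) → 64 + 20 = 84 bytes.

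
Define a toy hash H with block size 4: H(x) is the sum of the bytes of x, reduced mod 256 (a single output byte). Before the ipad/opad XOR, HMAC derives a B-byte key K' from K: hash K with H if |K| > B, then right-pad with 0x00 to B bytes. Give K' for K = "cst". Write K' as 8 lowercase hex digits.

Key "cst" = 63 73 74 is 3 bytes ≤ B = 4; zero-pad to 4 bytes: K' = 63 73 74 00.

63737400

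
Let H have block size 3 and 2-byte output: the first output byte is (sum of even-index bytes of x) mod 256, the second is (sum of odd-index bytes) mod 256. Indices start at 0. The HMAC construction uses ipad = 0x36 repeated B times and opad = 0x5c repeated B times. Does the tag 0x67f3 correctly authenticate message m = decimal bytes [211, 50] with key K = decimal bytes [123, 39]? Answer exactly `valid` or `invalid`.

Key decimal bytes [123, 39] = 7b 27 is 2 bytes ≤ B = 3; zero-pad to 3 bytes: K' = 7b 27 00.
K' ⊕ ipad = 4d 11 36; K' ⊕ opad = 27 7b 5c.
Inner hash: even-index sum = 181 mod 256 = 181; odd-index sum = 228 mod 256 = 228 → b5 e4.
Outer hash (recomputed tag): even-index sum = 359 mod 256 = 103; odd-index sum = 304 mod 256 = 48 → 67 30.
Recomputed tag = 6730; claimed = 67f3 → mismatch.

invalid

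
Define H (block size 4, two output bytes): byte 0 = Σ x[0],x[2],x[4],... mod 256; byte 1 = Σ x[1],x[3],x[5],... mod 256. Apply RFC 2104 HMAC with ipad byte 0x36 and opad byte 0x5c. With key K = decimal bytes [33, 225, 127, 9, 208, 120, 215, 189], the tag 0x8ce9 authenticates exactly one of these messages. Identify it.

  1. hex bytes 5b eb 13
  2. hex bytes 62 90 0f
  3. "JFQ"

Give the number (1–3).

1

Key decimal bytes [33, 225, 127, 9, 208, 120, 215, 189] = 21 e1 7f 09 d0 78 d7 bd is 8 bytes > B = 4, so hash it first: H(key) = 47 1f, then zero-pad to 4 bytes: K' = 47 1f 00 00.
K' ⊕ ipad = 71 29 36 36; K' ⊕ opad = 1b 43 5c 5c.
m1: inner = H(71 29 36 36 5b eb 13) = 15 4a; tag = H(1b 43 5c 5c 15 4a) = 8ce9 ← matches
m2: inner = H(71 29 36 36 62 90 0f) = 18 ef; tag = H(1b 43 5c 5c 18 ef) = 8f8e
m3: inner = H(71 29 36 36 4a 46 51) = 42 a5; tag = H(1b 43 5c 5c 42 a5) = b944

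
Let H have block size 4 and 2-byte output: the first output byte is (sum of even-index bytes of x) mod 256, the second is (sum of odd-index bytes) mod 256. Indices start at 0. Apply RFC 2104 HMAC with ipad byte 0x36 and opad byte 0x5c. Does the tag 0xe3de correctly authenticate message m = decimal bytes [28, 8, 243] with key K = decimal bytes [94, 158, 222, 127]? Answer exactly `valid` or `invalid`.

valid

Key decimal bytes [94, 158, 222, 127] = 5e 9e de 7f is exactly B = 4 bytes: K' = 5e 9e de 7f.
K' ⊕ ipad = 68 a8 e8 49; K' ⊕ opad = 02 c2 82 23.
Inner hash: even-index sum = 607 mod 256 = 95; odd-index sum = 249 mod 256 = 249 → 5f f9.
Outer hash (recomputed tag): even-index sum = 227 mod 256 = 227; odd-index sum = 478 mod 256 = 222 → e3 de.
Recomputed tag = e3de; claimed = e3de → match.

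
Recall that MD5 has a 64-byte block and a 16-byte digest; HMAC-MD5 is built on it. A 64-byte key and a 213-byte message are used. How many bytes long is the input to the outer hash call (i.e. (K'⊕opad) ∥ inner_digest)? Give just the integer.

Key is 64 ≤ 64 bytes, zero-padded: |K'| = 64.
Outer input = (K'⊕opad) ∥ H(inner) → 64 + 16 = 80 bytes.

80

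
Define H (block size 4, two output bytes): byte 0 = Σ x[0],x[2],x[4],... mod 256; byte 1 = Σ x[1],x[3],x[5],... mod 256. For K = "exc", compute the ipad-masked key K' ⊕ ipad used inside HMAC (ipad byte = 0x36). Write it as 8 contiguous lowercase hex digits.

534e5536

Key "exc" = 65 78 63 is 3 bytes ≤ B = 4; zero-pad to 4 bytes: K' = 65 78 63 00.
XOR each byte with 0x36: 65⊕36=53, 78⊕36=4e, 63⊕36=55, 00⊕36=36.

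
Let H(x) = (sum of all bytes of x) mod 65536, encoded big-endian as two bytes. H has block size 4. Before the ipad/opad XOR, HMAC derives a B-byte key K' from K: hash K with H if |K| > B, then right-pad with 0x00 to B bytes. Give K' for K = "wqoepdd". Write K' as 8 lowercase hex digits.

|K| = 7 > B = 4, so first hash the key.
H(K): sum = 119+113+111+101+112+100+100 = 756 → 02 f4.
Zero-pad H(K) = 02 f4 to 4 bytes: K' = 02 f4 00 00.

02f40000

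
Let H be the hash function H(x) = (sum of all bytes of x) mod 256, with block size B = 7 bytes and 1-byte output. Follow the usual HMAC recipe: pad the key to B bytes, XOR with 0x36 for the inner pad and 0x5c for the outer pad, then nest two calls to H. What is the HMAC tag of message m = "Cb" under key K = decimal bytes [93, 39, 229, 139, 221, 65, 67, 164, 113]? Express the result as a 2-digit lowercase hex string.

Key decimal bytes [93, 39, 229, 139, 221, 65, 67, 164, 113] = 5d 27 e5 8b dd 41 43 a4 71 is 9 bytes > B = 7, so hash it first: H(key) = 6a, then zero-pad to 7 bytes: K' = 6a 00 00 00 00 00 00.
K' ⊕ ipad = 5c 36 36 36 36 36 36.  K' ⊕ opad = 36 5c 5c 5c 5c 5c 5c.
Inner input = (K'⊕ipad) ∥ m = 5c 36 36 36 36 36 36 ∥ 43 62.
Inner hash: sum = 92+54+54+54+54+54+54+67+98 = 581; mod 256 = 69 → 45.
Outer input = (K'⊕opad) ∥ inner = 36 5c 5c 5c 5c 5c 5c ∥ 45.
Outer hash (tag): sum = 54+92+92+92+92+92+92+69 = 675; mod 256 = 163 → a3.

a3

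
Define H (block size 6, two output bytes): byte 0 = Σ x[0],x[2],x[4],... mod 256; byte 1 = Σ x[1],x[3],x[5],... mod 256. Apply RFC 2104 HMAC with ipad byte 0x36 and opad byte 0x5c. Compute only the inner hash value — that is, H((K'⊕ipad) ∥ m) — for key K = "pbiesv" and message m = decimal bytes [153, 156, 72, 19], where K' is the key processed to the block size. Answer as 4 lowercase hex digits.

cb96

Key "pbiesv" = 70 62 69 65 73 76 is exactly B = 6 bytes: K' = 70 62 69 65 73 76.
K' ⊕ ipad = 46 54 5f 53 45 40.
Inner input = 46 54 5f 53 45 40 ∥ 99 9c 48 13.
Inner hash: even-index sum = 459 mod 256 = 203; odd-index sum = 406 mod 256 = 150 → cb 96.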